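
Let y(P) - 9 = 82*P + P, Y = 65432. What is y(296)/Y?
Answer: 24577/65432 ≈ 0.37561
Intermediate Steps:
y(P) = 9 + 83*P (y(P) = 9 + (82*P + P) = 9 + 83*P)
y(296)/Y = (9 + 83*296)/65432 = (9 + 24568)*(1/65432) = 24577*(1/65432) = 24577/65432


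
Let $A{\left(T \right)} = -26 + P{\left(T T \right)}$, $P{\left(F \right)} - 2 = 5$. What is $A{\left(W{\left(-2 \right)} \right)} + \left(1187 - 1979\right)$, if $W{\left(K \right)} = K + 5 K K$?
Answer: $-811$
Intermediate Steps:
$P{\left(F \right)} = 7$ ($P{\left(F \right)} = 2 + 5 = 7$)
$W{\left(K \right)} = K + 5 K^{2}$
$A{\left(T \right)} = -19$ ($A{\left(T \right)} = -26 + 7 = -19$)
$A{\left(W{\left(-2 \right)} \right)} + \left(1187 - 1979\right) = -19 + \left(1187 - 1979\right) = -19 - 792 = -811$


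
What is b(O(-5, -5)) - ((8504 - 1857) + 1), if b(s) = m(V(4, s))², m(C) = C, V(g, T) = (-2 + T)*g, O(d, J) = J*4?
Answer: 1096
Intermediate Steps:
O(d, J) = 4*J
V(g, T) = g*(-2 + T)
b(s) = (-8 + 4*s)² (b(s) = (4*(-2 + s))² = (-8 + 4*s)²)
b(O(-5, -5)) - ((8504 - 1857) + 1) = 16*(-2 + 4*(-5))² - ((8504 - 1857) + 1) = 16*(-2 - 20)² - (6647 + 1) = 16*(-22)² - 1*6648 = 16*484 - 6648 = 7744 - 6648 = 1096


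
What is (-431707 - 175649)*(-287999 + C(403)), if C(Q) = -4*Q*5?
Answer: 179813210004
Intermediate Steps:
C(Q) = -20*Q
(-431707 - 175649)*(-287999 + C(403)) = (-431707 - 175649)*(-287999 - 20*403) = -607356*(-287999 - 8060) = -607356*(-296059) = 179813210004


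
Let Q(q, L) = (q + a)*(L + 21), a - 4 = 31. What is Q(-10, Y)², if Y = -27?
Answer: 22500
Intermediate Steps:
a = 35 (a = 4 + 31 = 35)
Q(q, L) = (21 + L)*(35 + q) (Q(q, L) = (q + 35)*(L + 21) = (35 + q)*(21 + L) = (21 + L)*(35 + q))
Q(-10, Y)² = (735 + 21*(-10) + 35*(-27) - 27*(-10))² = (735 - 210 - 945 + 270)² = (-150)² = 22500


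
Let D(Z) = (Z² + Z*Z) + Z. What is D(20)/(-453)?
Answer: -820/453 ≈ -1.8102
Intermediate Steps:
D(Z) = Z + 2*Z² (D(Z) = (Z² + Z²) + Z = 2*Z² + Z = Z + 2*Z²)
D(20)/(-453) = (20*(1 + 2*20))/(-453) = (20*(1 + 40))*(-1/453) = (20*41)*(-1/453) = 820*(-1/453) = -820/453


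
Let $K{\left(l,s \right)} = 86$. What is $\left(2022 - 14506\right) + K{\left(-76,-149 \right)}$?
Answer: $-12398$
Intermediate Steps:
$\left(2022 - 14506\right) + K{\left(-76,-149 \right)} = \left(2022 - 14506\right) + 86 = -12484 + 86 = -12398$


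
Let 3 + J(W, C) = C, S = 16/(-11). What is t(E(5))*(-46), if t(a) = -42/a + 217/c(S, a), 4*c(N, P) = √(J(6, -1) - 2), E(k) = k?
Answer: 1932/5 + 19964*I*√6/3 ≈ 386.4 + 16301.0*I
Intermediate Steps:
S = -16/11 (S = 16*(-1/11) = -16/11 ≈ -1.4545)
J(W, C) = -3 + C
c(N, P) = I*√6/4 (c(N, P) = √((-3 - 1) - 2)/4 = √(-4 - 2)/4 = √(-6)/4 = (I*√6)/4 = I*√6/4)
t(a) = -42/a - 434*I*√6/3 (t(a) = -42/a + 217/((I*√6/4)) = -42/a + 217*(-2*I*√6/3) = -42/a - 434*I*√6/3)
t(E(5))*(-46) = (-42/5 - 434*I*√6/3)*(-46) = 1932/5 + 19964*I*√6/3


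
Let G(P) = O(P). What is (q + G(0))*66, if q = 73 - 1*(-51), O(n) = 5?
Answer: 8514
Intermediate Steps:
q = 124 (q = 73 + 51 = 124)
G(P) = 5
(q + G(0))*66 = (124 + 5)*66 = 129*66 = 8514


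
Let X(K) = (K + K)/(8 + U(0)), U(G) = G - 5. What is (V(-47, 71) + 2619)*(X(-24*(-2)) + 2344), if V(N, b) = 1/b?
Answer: 441817200/71 ≈ 6.2228e+6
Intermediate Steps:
U(G) = -5 + G
X(K) = 2*K/3 (X(K) = (K + K)/(8 + (-5 + 0)) = (2*K)/(8 - 5) = (2*K)/3 = (2*K)*(1/3) = 2*K/3)
(V(-47, 71) + 2619)*(X(-24*(-2)) + 2344) = (1/71 + 2619)*(2*(-24*(-2))/3 + 2344) = (1/71 + 2619)*((2/3)*48 + 2344) = 185950*(32 + 2344)/71 = (185950/71)*2376 = 441817200/71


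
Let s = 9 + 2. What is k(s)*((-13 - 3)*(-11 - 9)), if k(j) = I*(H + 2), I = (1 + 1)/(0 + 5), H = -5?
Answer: -384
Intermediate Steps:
I = ⅖ (I = 2/5 = 2*(⅕) = ⅖ ≈ 0.40000)
s = 11
k(j) = -6/5 (k(j) = 2*(-5 + 2)/5 = (⅖)*(-3) = -6/5)
k(s)*((-13 - 3)*(-11 - 9)) = -6*(-13 - 3)*(-11 - 9)/5 = -(-96)*(-20)/5 = -6/5*320 = -384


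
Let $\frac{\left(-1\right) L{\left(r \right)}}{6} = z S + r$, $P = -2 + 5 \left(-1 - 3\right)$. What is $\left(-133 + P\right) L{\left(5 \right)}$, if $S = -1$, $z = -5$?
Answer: $9300$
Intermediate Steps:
$P = -22$ ($P = -2 + 5 \left(-1 - 3\right) = -2 + 5 \left(-4\right) = -2 - 20 = -22$)
$L{\left(r \right)} = -30 - 6 r$ ($L{\left(r \right)} = - 6 \left(\left(-5\right) \left(-1\right) + r\right) = - 6 \left(5 + r\right) = -30 - 6 r$)
$\left(-133 + P\right) L{\left(5 \right)} = \left(-133 - 22\right) \left(-30 - 30\right) = - 155 \left(-30 - 30\right) = \left(-155\right) \left(-60\right) = 9300$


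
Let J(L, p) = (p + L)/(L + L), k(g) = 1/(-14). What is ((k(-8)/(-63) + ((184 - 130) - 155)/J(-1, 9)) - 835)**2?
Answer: 2040317989609/3111696 ≈ 6.5569e+5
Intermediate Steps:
k(g) = -1/14
J(L, p) = (L + p)/(2*L) (J(L, p) = (L + p)/((2*L)) = (L + p)*(1/(2*L)) = (L + p)/(2*L))
((k(-8)/(-63) + ((184 - 130) - 155)/J(-1, 9)) - 835)**2 = ((-1/14/(-63) + ((184 - 130) - 155)/(((1/2)*(-1 + 9)/(-1)))) - 835)**2 = ((-1/14*(-1/63) + (54 - 155)/(((1/2)*(-1)*8))) - 835)**2 = ((1/882 - 101/(-4)) - 835)**2 = ((1/882 - 101*(-1/4)) - 835)**2 = ((1/882 + 101/4) - 835)**2 = (44543/1764 - 835)**2 = (-1428397/1764)**2 = 2040317989609/3111696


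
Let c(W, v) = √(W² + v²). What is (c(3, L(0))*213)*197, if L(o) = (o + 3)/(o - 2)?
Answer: 125883*√5/2 ≈ 1.4074e+5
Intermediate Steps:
L(o) = (3 + o)/(-2 + o)
(c(3, L(0))*213)*197 = (√(3² + ((3 + 0)/(-2 + 0))²)*213)*197 = (√(9 + (3/(-2))²)*213)*197 = (√(9 + (-½*3)²)*213)*197 = (√(9 + (-3/2)²)*213)*197 = (√(9 + 9/4)*213)*197 = (√(45/4)*213)*197 = ((3*√5/2)*213)*197 = (639*√5/2)*197 = 125883*√5/2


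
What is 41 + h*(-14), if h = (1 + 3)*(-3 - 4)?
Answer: 433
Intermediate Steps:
h = -28 (h = 4*(-7) = -28)
41 + h*(-14) = 41 - 28*(-14) = 41 + 392 = 433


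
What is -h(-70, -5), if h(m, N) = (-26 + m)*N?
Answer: -480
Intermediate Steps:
h(m, N) = N*(-26 + m)
-h(-70, -5) = -(-5)*(-26 - 70) = -(-5)*(-96) = -1*480 = -480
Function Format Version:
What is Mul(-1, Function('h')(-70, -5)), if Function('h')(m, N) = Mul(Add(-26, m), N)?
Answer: -480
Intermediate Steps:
Function('h')(m, N) = Mul(N, Add(-26, m))
Mul(-1, Function('h')(-70, -5)) = Mul(-1, Mul(-5, Add(-26, -70))) = Mul(-1, Mul(-5, -96)) = Mul(-1, 480) = -480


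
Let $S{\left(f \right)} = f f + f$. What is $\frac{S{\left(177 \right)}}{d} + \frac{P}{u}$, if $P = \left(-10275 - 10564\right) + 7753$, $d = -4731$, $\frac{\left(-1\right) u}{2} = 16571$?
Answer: $- \frac{163710331}{26132467} \approx -6.2646$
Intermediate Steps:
$u = -33142$ ($u = \left(-2\right) 16571 = -33142$)
$S{\left(f \right)} = f + f^{2}$ ($S{\left(f \right)} = f^{2} + f = f + f^{2}$)
$P = -13086$ ($P = -20839 + 7753 = -13086$)
$\frac{S{\left(177 \right)}}{d} + \frac{P}{u} = \frac{177 \left(1 + 177\right)}{-4731} - \frac{13086}{-33142} = 177 \cdot 178 \left(- \frac{1}{4731}\right) - - \frac{6543}{16571} = 31506 \left(- \frac{1}{4731}\right) + \frac{6543}{16571} = - \frac{10502}{1577} + \frac{6543}{16571} = - \frac{163710331}{26132467}$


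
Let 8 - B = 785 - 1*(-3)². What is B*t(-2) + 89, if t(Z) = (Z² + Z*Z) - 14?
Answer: 4697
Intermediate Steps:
t(Z) = -14 + 2*Z² (t(Z) = (Z² + Z²) - 14 = 2*Z² - 14 = -14 + 2*Z²)
B = -768 (B = 8 - (785 - 1*(-3)²) = 8 - (785 - 1*9) = 8 - (785 - 9) = 8 - 1*776 = 8 - 776 = -768)
B*t(-2) + 89 = -768*(-14 + 2*(-2)²) + 89 = -768*(-14 + 2*4) + 89 = -768*(-14 + 8) + 89 = -768*(-6) + 89 = 4608 + 89 = 4697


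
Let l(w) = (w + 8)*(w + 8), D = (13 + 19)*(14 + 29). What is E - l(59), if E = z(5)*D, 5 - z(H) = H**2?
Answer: -32009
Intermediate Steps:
z(H) = 5 - H**2
D = 1376 (D = 32*43 = 1376)
l(w) = (8 + w)**2 (l(w) = (8 + w)*(8 + w) = (8 + w)**2)
E = -27520 (E = (5 - 1*5**2)*1376 = (5 - 1*25)*1376 = (5 - 25)*1376 = -20*1376 = -27520)
E - l(59) = -27520 - (8 + 59)**2 = -27520 - 1*67**2 = -27520 - 1*4489 = -27520 - 4489 = -32009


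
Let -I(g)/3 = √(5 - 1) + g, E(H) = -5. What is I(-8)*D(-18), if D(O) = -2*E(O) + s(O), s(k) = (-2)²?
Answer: 252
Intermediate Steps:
s(k) = 4
I(g) = -6 - 3*g (I(g) = -3*(√(5 - 1) + g) = -3*(√4 + g) = -3*(2 + g) = -6 - 3*g)
D(O) = 14 (D(O) = -2*(-5) + 4 = 10 + 4 = 14)
I(-8)*D(-18) = (-6 - 3*(-8))*14 = (-6 + 24)*14 = 18*14 = 252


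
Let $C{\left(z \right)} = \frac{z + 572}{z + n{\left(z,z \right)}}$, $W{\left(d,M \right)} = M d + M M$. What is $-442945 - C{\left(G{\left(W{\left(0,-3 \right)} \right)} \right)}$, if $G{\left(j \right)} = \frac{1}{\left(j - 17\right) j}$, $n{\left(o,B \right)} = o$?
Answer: $- \frac{844707}{2} \approx -4.2235 \cdot 10^{5}$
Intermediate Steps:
$W{\left(d,M \right)} = M^{2} + M d$ ($W{\left(d,M \right)} = M d + M^{2} = M^{2} + M d$)
$G{\left(j \right)} = \frac{1}{j \left(-17 + j\right)}$ ($G{\left(j \right)} = \frac{1}{\left(-17 + j\right) j} = \frac{1}{j \left(-17 + j\right)}$)
$C{\left(z \right)} = \frac{572 + z}{2 z}$ ($C{\left(z \right)} = \frac{z + 572}{z + z} = \frac{572 + z}{2 z}$)
$-442945 - C{\left(G{\left(W{\left(0,-3 \right)} \right)} \right)} = -442945 - \frac{572 + \frac{1}{- 3 \left(-3 + 0\right) \left(-17 - 3 \left(-3 + 0\right)\right)}}{2 \frac{1}{- 3 \left(-3 + 0\right) \left(-17 - 3 \left(-3 + 0\right)\right)}} = -442945 - \frac{572 + \frac{1}{\left(-3\right) \left(-3\right) \left(-17 - -9\right)}}{2 \frac{1}{\left(-3\right) \left(-3\right) \left(-17 - -9\right)}} = -442945 - \frac{572 + \frac{1}{9 \left(-17 + 9\right)}}{2 \frac{1}{9 \left(-17 + 9\right)}} = -442945 - \frac{572 + \frac{1}{9 \left(-8\right)}}{2 \frac{1}{9 \left(-8\right)}} = -442945 - \frac{572 + \frac{1}{9} \left(- \frac{1}{8}\right)}{2 \cdot \frac{1}{9} \left(- \frac{1}{8}\right)} = -442945 - \frac{572 - \frac{1}{72}}{2 \left(- \frac{1}{72}\right)} = -442945 - \frac{1}{2} \left(-72\right) \frac{41183}{72} = -442945 - - \frac{41183}{2} = -442945 + \frac{41183}{2} = - \frac{844707}{2}$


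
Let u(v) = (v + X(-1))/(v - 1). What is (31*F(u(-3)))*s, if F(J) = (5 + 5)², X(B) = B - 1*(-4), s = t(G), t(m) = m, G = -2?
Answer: -6200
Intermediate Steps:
s = -2
X(B) = 4 + B (X(B) = B + 4 = 4 + B)
u(v) = (3 + v)/(-1 + v) (u(v) = (v + (4 - 1))/(v - 1) = (v + 3)/(-1 + v) = (3 + v)/(-1 + v))
F(J) = 100 (F(J) = 10² = 100)
(31*F(u(-3)))*s = (31*100)*(-2) = 3100*(-2) = -6200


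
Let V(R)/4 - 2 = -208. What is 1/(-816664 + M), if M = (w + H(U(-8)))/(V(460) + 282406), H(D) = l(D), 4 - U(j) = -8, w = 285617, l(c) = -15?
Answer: -140791/114978798423 ≈ -1.2245e-6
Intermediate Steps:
U(j) = 12 (U(j) = 4 - 1*(-8) = 4 + 8 = 12)
H(D) = -15
V(R) = -824 (V(R) = 8 + 4*(-208) = 8 - 832 = -824)
M = 142801/140791 (M = (285617 - 15)/(-824 + 282406) = 285602/281582 = 285602*(1/281582) = 142801/140791 ≈ 1.0143)
1/(-816664 + M) = 1/(-816664 + 142801/140791) = 1/(-114978798423/140791) = -140791/114978798423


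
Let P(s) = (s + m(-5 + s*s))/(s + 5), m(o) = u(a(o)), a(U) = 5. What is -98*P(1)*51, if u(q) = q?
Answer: -4998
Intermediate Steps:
m(o) = 5
P(s) = 1 (P(s) = (s + 5)/(s + 5) = (5 + s)/(5 + s) = 1)
-98*P(1)*51 = -98*1*51 = -98*51 = -4998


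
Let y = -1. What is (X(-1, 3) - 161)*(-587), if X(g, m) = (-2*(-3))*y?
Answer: 98029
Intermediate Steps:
X(g, m) = -6 (X(g, m) = -2*(-3)*(-1) = 6*(-1) = -6)
(X(-1, 3) - 161)*(-587) = (-6 - 161)*(-587) = -167*(-587) = 98029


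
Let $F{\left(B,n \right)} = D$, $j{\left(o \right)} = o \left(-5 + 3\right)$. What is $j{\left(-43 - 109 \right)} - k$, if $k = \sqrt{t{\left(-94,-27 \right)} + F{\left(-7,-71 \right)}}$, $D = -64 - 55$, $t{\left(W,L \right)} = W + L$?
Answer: $304 - 4 i \sqrt{15} \approx 304.0 - 15.492 i$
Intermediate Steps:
$t{\left(W,L \right)} = L + W$
$j{\left(o \right)} = - 2 o$ ($j{\left(o \right)} = o \left(-2\right) = - 2 o$)
$D = -119$ ($D = -64 - 55 = -119$)
$F{\left(B,n \right)} = -119$
$k = 4 i \sqrt{15}$ ($k = \sqrt{\left(-27 - 94\right) - 119} = \sqrt{-121 - 119} = \sqrt{-240} = 4 i \sqrt{15} \approx 15.492 i$)
$j{\left(-43 - 109 \right)} - k = - 2 \left(-43 - 109\right) - 4 i \sqrt{15} = \left(-2\right) \left(-152\right) - 4 i \sqrt{15} = 304 - 4 i \sqrt{15}$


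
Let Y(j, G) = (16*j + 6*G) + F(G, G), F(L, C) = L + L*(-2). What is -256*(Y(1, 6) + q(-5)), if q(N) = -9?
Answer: -9472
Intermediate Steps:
F(L, C) = -L (F(L, C) = L - 2*L = -L)
Y(j, G) = 5*G + 16*j (Y(j, G) = (16*j + 6*G) - G = (6*G + 16*j) - G = 5*G + 16*j)
-256*(Y(1, 6) + q(-5)) = -256*((5*6 + 16*1) - 9) = -256*((30 + 16) - 9) = -256*(46 - 9) = -256*37 = -9472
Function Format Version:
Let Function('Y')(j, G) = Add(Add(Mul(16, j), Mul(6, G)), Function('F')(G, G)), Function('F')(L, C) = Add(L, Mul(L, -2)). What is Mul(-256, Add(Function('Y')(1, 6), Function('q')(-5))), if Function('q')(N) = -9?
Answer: -9472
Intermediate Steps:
Function('F')(L, C) = Mul(-1, L) (Function('F')(L, C) = Add(L, Mul(-2, L)) = Mul(-1, L))
Function('Y')(j, G) = Add(Mul(5, G), Mul(16, j)) (Function('Y')(j, G) = Add(Add(Mul(16, j), Mul(6, G)), Mul(-1, G)) = Add(Add(Mul(6, G), Mul(16, j)), Mul(-1, G)) = Add(Mul(5, G), Mul(16, j)))
Mul(-256, Add(Function('Y')(1, 6), Function('q')(-5))) = Mul(-256, Add(Add(Mul(5, 6), Mul(16, 1)), -9)) = Mul(-256, Add(Add(30, 16), -9)) = Mul(-256, Add(46, -9)) = Mul(-256, 37) = -9472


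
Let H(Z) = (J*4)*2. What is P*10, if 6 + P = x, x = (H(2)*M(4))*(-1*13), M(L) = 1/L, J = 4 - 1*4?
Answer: -60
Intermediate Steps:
J = 0 (J = 4 - 4 = 0)
H(Z) = 0 (H(Z) = (0*4)*2 = 0*2 = 0)
x = 0 (x = (0/4)*(-1*13) = (0*(¼))*(-13) = 0*(-13) = 0)
P = -6 (P = -6 + 0 = -6)
P*10 = -6*10 = -60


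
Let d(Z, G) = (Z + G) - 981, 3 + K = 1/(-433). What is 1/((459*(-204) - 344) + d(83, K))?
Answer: -433/41083474 ≈ -1.0540e-5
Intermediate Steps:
K = -1300/433 (K = -3 + 1/(-433) = -3 - 1/433 = -1300/433 ≈ -3.0023)
d(Z, G) = -981 + G + Z (d(Z, G) = (G + Z) - 981 = -981 + G + Z)
1/((459*(-204) - 344) + d(83, K)) = 1/((459*(-204) - 344) + (-981 - 1300/433 + 83)) = 1/((-93636 - 344) - 390134/433) = 1/(-93980 - 390134/433) = 1/(-41083474/433) = -433/41083474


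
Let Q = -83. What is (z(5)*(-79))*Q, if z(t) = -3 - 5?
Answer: -52456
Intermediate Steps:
z(t) = -8
(z(5)*(-79))*Q = -8*(-79)*(-83) = 632*(-83) = -52456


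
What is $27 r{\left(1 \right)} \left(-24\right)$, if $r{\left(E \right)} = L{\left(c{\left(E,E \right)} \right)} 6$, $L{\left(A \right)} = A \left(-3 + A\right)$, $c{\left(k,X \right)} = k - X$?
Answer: $0$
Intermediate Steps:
$r{\left(E \right)} = 0$ ($r{\left(E \right)} = \left(E - E\right) \left(-3 + \left(E - E\right)\right) 6 = 0 \left(-3 + 0\right) 6 = 0 \left(-3\right) 6 = 0 \cdot 6 = 0$)
$27 r{\left(1 \right)} \left(-24\right) = 27 \cdot 0 \left(-24\right) = 0 \left(-24\right) = 0$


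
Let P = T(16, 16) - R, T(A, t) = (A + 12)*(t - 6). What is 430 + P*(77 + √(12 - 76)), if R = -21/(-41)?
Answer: 899973/41 + 91672*I/41 ≈ 21951.0 + 2235.9*I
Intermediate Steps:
T(A, t) = (-6 + t)*(12 + A) (T(A, t) = (12 + A)*(-6 + t) = (-6 + t)*(12 + A))
R = 21/41 (R = -21*(-1/41) = 21/41 ≈ 0.51220)
P = 11459/41 (P = (-72 - 6*16 + 12*16 + 16*16) - 1*21/41 = (-72 - 96 + 192 + 256) - 21/41 = 280 - 21/41 = 11459/41 ≈ 279.49)
430 + P*(77 + √(12 - 76)) = 430 + 11459*(77 + √(12 - 76))/41 = 430 + 11459*(77 + √(-64))/41 = 430 + 11459*(77 + 8*I)/41 = 430 + (882343/41 + 91672*I/41) = 899973/41 + 91672*I/41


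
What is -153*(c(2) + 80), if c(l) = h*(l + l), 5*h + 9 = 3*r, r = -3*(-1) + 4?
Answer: -68544/5 ≈ -13709.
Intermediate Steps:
r = 7 (r = 3 + 4 = 7)
h = 12/5 (h = -9/5 + (3*7)/5 = -9/5 + (⅕)*21 = -9/5 + 21/5 = 12/5 ≈ 2.4000)
c(l) = 24*l/5 (c(l) = 12*(l + l)/5 = 12*(2*l)/5 = 24*l/5)
-153*(c(2) + 80) = -153*((24/5)*2 + 80) = -153*(48/5 + 80) = -153*448/5 = -68544/5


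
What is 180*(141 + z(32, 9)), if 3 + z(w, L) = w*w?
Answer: 209160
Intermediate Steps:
z(w, L) = -3 + w² (z(w, L) = -3 + w*w = -3 + w²)
180*(141 + z(32, 9)) = 180*(141 + (-3 + 32²)) = 180*(141 + (-3 + 1024)) = 180*(141 + 1021) = 180*1162 = 209160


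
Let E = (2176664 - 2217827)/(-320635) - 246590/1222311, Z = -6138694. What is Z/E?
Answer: 2405850479270044590/28751396957 ≈ 8.3678e+7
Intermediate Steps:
E = -28751396957/391915687485 (E = -41163*(-1/320635) - 246590*1/1222311 = 41163/320635 - 246590/1222311 = -28751396957/391915687485 ≈ -0.073361)
Z/E = -6138694/(-28751396957/391915687485) = -6138694*(-391915687485/28751396957) = 2405850479270044590/28751396957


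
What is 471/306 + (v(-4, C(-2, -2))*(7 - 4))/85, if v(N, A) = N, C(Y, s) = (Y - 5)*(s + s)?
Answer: 713/510 ≈ 1.3980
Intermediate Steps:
C(Y, s) = 2*s*(-5 + Y) (C(Y, s) = (-5 + Y)*(2*s) = 2*s*(-5 + Y))
471/306 + (v(-4, C(-2, -2))*(7 - 4))/85 = 471/306 - 4*(7 - 4)/85 = 471*(1/306) - 4*3*(1/85) = 157/102 - 12*1/85 = 157/102 - 12/85 = 713/510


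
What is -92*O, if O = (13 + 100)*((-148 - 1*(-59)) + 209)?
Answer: -1247520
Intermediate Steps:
O = 13560 (O = 113*((-148 + 59) + 209) = 113*(-89 + 209) = 113*120 = 13560)
-92*O = -92*13560 = -1247520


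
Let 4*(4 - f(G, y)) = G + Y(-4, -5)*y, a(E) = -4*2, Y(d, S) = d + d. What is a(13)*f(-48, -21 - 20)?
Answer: 528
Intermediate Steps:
Y(d, S) = 2*d
a(E) = -8
f(G, y) = 4 + 2*y - G/4 (f(G, y) = 4 - (G + (2*(-4))*y)/4 = 4 - (G - 8*y)/4 = 4 + (2*y - G/4) = 4 + 2*y - G/4)
a(13)*f(-48, -21 - 20) = -8*(4 + 2*(-21 - 20) - ¼*(-48)) = -8*(4 + 2*(-41) + 12) = -8*(4 - 82 + 12) = -8*(-66) = 528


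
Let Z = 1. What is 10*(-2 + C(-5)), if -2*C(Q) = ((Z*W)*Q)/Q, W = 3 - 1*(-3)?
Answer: -50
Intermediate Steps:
W = 6 (W = 3 + 3 = 6)
C(Q) = -3 (C(Q) = -(1*6)*Q/(2*Q) = -6*Q/(2*Q) = -½*6 = -3)
10*(-2 + C(-5)) = 10*(-2 - 3) = 10*(-5) = -50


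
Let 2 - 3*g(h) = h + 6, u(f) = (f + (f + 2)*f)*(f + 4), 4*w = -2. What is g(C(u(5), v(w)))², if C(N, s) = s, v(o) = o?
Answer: 49/36 ≈ 1.3611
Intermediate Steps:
w = -½ (w = (¼)*(-2) = -½ ≈ -0.50000)
u(f) = (4 + f)*(f + f*(2 + f)) (u(f) = (f + (2 + f)*f)*(4 + f) = (f + f*(2 + f))*(4 + f) = (4 + f)*(f + f*(2 + f)))
g(h) = -4/3 - h/3 (g(h) = ⅔ - (h + 6)/3 = ⅔ - (6 + h)/3 = ⅔ + (-2 - h/3) = -4/3 - h/3)
g(C(u(5), v(w)))² = (-4/3 - ⅓*(-½))² = (-4/3 + ⅙)² = (-7/6)² = 49/36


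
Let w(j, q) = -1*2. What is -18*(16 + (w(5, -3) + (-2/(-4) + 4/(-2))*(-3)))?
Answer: -333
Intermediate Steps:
w(j, q) = -2
-18*(16 + (w(5, -3) + (-2/(-4) + 4/(-2))*(-3))) = -18*(16 + (-2 + (-2/(-4) + 4/(-2))*(-3))) = -18*(16 + (-2 + (-2*(-¼) + 4*(-½))*(-3))) = -18*(16 + (-2 + (½ - 2)*(-3))) = -18*(16 + (-2 - 3/2*(-3))) = -18*(16 + (-2 + 9/2)) = -18*(16 + 5/2) = -18*37/2 = -333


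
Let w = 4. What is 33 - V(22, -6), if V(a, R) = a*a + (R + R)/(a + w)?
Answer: -5857/13 ≈ -450.54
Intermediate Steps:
V(a, R) = a**2 + 2*R/(4 + a) (V(a, R) = a*a + (R + R)/(a + 4) = a**2 + (2*R)/(4 + a) = a**2 + 2*R/(4 + a))
33 - V(22, -6) = 33 - (22**3 + 2*(-6) + 4*22**2)/(4 + 22) = 33 - (10648 - 12 + 4*484)/26 = 33 - (10648 - 12 + 1936)/26 = 33 - 12572/26 = 33 - 1*6286/13 = 33 - 6286/13 = -5857/13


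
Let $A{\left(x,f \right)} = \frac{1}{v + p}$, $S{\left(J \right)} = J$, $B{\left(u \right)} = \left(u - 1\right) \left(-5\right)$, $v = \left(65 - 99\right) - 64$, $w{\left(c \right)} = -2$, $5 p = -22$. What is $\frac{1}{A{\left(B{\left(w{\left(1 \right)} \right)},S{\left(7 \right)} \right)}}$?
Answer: $- \frac{512}{5} \approx -102.4$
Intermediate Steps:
$p = - \frac{22}{5}$ ($p = \frac{1}{5} \left(-22\right) = - \frac{22}{5} \approx -4.4$)
$v = -98$ ($v = -34 - 64 = -98$)
$B{\left(u \right)} = 5 - 5 u$ ($B{\left(u \right)} = \left(-1 + u\right) \left(-5\right) = 5 - 5 u$)
$A{\left(x,f \right)} = - \frac{5}{512}$ ($A{\left(x,f \right)} = \frac{1}{-98 - \frac{22}{5}} = \frac{1}{- \frac{512}{5}} = - \frac{5}{512}$)
$\frac{1}{A{\left(B{\left(w{\left(1 \right)} \right)},S{\left(7 \right)} \right)}} = \frac{1}{- \frac{5}{512}} = - \frac{512}{5}$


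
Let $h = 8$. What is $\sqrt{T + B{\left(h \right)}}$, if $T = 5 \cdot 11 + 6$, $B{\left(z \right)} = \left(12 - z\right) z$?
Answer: $\sqrt{93} \approx 9.6436$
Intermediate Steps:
$B{\left(z \right)} = z \left(12 - z\right)$
$T = 61$ ($T = 55 + 6 = 61$)
$\sqrt{T + B{\left(h \right)}} = \sqrt{61 + 8 \left(12 - 8\right)} = \sqrt{61 + 8 \cdot 4} = \sqrt{61 + 32} = \sqrt{93}$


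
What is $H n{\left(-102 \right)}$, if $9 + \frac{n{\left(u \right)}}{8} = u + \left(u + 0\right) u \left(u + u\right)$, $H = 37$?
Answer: $-628267992$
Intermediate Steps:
$n{\left(u \right)} = -72 + 8 u + 16 u^{3}$ ($n{\left(u \right)} = -72 + 8 \left(u + \left(u + 0\right) u \left(u + u\right)\right) = -72 + 8 \left(u + u u 2 u\right) = -72 + 8 \left(u + u 2 u^{2}\right) = -72 + 8 \left(u + 2 u^{3}\right) = -72 + \left(8 u + 16 u^{3}\right) = -72 + 8 u + 16 u^{3}$)
$H n{\left(-102 \right)} = 37 \left(-72 + 8 \left(-102\right) + 16 \left(-102\right)^{3}\right) = 37 \left(-72 - 816 + 16 \left(-1061208\right)\right) = 37 \left(-72 - 816 - 16979328\right) = 37 \left(-16980216\right) = -628267992$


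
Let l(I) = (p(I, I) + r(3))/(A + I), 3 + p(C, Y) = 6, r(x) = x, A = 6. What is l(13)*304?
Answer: 96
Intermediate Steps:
p(C, Y) = 3 (p(C, Y) = -3 + 6 = 3)
l(I) = 6/(6 + I) (l(I) = (3 + 3)/(6 + I) = 6/(6 + I))
l(13)*304 = (6/(6 + 13))*304 = (6/19)*304 = 96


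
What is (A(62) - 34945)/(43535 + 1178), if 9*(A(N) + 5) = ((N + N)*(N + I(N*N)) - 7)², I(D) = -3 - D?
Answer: 24476254651/44713 ≈ 5.4741e+5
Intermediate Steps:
A(N) = -5 + (-7 + 2*N*(-3 + N - N²))²/9 (A(N) = -5 + ((N + N)*(N + (-3 - N*N)) - 7)²/9 = -5 + ((2*N)*(N + (-3 - N²)) - 7)²/9 = -5 + ((2*N)*(-3 + N - N²) - 7)²/9 = -5 + (2*N*(-3 + N - N²) - 7)²/9 = -5 + (-7 + 2*N*(-3 + N - N²))²/9)
(A(62) - 34945)/(43535 + 1178) = ((-5 + (7 - 2*62² + 2*62*(3 + 62²))²/9) - 34945)/(43535 + 1178) = ((-5 + (7 - 2*3844 + 2*62*(3 + 3844))²/9) - 34945)/44713 = ((-5 + (7 - 7688 + 2*62*3847)²/9) - 34945)*(1/44713) = ((-5 + (7 - 7688 + 477028)²/9) - 34945)*(1/44713) = ((-5 + (⅑)*469347²) - 34945)*(1/44713) = ((-5 + (⅑)*220286606409) - 34945)*(1/44713) = ((-5 + 24476289601) - 34945)*(1/44713) = (24476289596 - 34945)*(1/44713) = 24476254651*(1/44713) = 24476254651/44713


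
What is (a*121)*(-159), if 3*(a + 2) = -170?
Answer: 1128688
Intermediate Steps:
a = -176/3 (a = -2 + (1/3)*(-170) = -2 - 170/3 = -176/3 ≈ -58.667)
(a*121)*(-159) = -176/3*121*(-159) = -21296/3*(-159) = 1128688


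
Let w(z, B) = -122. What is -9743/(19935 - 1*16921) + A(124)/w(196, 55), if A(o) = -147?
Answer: -186397/91927 ≈ -2.0277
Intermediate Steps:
-9743/(19935 - 1*16921) + A(124)/w(196, 55) = -9743/(19935 - 1*16921) - 147/(-122) = -9743/(19935 - 16921) - 147*(-1/122) = -9743/3014 + 147/122 = -186397/91927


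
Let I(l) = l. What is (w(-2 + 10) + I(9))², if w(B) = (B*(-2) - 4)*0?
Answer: 81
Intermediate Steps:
w(B) = 0 (w(B) = (-2*B - 4)*0 = (-4 - 2*B)*0 = 0)
(w(-2 + 10) + I(9))² = (0 + 9)² = 9² = 81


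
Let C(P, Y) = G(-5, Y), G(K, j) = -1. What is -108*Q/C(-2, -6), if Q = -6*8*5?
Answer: -25920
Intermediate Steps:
Q = -240 (Q = -48*5 = -240)
C(P, Y) = -1
-108*Q/C(-2, -6) = -(-25920)/(-1) = -(-25920)*(-1) = -108*240 = -25920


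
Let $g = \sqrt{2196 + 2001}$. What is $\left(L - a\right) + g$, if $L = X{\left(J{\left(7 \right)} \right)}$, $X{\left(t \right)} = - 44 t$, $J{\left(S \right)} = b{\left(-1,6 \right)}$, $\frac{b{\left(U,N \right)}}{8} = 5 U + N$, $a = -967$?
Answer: $615 + \sqrt{4197} \approx 679.78$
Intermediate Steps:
$b{\left(U,N \right)} = 8 N + 40 U$ ($b{\left(U,N \right)} = 8 \left(5 U + N\right) = 8 \left(N + 5 U\right) = 8 N + 40 U$)
$J{\left(S \right)} = 8$ ($J{\left(S \right)} = 8 \cdot 6 + 40 \left(-1\right) = 48 - 40 = 8$)
$L = -352$ ($L = \left(-44\right) 8 = -352$)
$g = \sqrt{4197} \approx 64.784$
$\left(L - a\right) + g = \left(-352 - -967\right) + \sqrt{4197} = \left(-352 + 967\right) + \sqrt{4197} = 615 + \sqrt{4197}$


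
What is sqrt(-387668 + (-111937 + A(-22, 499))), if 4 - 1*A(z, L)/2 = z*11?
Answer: 3*I*sqrt(55457) ≈ 706.48*I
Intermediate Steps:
A(z, L) = 8 - 22*z (A(z, L) = 8 - 2*z*11 = 8 - 22*z)
sqrt(-387668 + (-111937 + A(-22, 499))) = sqrt(-387668 + (-111937 + (8 - 22*(-22)))) = sqrt(-387668 + (-111937 + (8 + 484))) = sqrt(-387668 + (-111937 + 492)) = sqrt(-387668 - 111445) = sqrt(-499113) = 3*I*sqrt(55457)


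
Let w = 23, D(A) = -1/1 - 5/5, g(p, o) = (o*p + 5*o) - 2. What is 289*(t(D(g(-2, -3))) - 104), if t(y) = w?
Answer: -23409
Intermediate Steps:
g(p, o) = -2 + 5*o + o*p (g(p, o) = (5*o + o*p) - 2 = -2 + 5*o + o*p)
D(A) = -2 (D(A) = -1*1 - 5*1/5 = -1 - 1 = -2)
t(y) = 23
289*(t(D(g(-2, -3))) - 104) = 289*(23 - 104) = 289*(-81) = -23409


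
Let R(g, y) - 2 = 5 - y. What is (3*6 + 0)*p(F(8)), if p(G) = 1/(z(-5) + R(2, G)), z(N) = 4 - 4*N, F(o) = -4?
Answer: 18/35 ≈ 0.51429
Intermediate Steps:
z(N) = 4 - 4*N
R(g, y) = 7 - y (R(g, y) = 2 + (5 - y) = 7 - y)
p(G) = 1/(31 - G) (p(G) = 1/((4 - 4*(-5)) + (7 - G)) = 1/((4 + 20) + (7 - G)) = 1/(24 + (7 - G)) = 1/(31 - G))
(3*6 + 0)*p(F(8)) = (3*6 + 0)*(-1/(-31 - 4)) = (18 + 0)*(-1/(-35)) = 18*(-1*(-1/35)) = 18*(1/35) = 18/35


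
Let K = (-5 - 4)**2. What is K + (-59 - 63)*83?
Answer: -10045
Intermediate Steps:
K = 81 (K = (-9)**2 = 81)
K + (-59 - 63)*83 = 81 + (-59 - 63)*83 = 81 - 122*83 = 81 - 10126 = -10045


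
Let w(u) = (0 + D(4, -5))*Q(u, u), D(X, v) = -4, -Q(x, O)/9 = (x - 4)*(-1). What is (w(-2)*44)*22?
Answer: 209088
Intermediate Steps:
Q(x, O) = -36 + 9*x (Q(x, O) = -9*(x - 4)*(-1) = -9*(-4 + x)*(-1) = -9*(4 - x) = -36 + 9*x)
w(u) = 144 - 36*u (w(u) = (0 - 4)*(-36 + 9*u) = -4*(-36 + 9*u) = 144 - 36*u)
(w(-2)*44)*22 = ((144 - 36*(-2))*44)*22 = ((144 + 72)*44)*22 = (216*44)*22 = 9504*22 = 209088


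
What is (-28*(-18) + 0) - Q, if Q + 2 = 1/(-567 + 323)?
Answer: 123465/244 ≈ 506.00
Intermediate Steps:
Q = -489/244 (Q = -2 + 1/(-567 + 323) = -2 + 1/(-244) = -2 - 1/244 = -489/244 ≈ -2.0041)
(-28*(-18) + 0) - Q = (-28*(-18) + 0) - 1*(-489/244) = (504 + 0) + 489/244 = 504 + 489/244 = 123465/244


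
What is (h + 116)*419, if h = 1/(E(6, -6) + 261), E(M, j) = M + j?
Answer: 12686063/261 ≈ 48606.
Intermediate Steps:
h = 1/261 (h = 1/((6 - 6) + 261) = 1/(0 + 261) = 1/261 ≈ 0.0038314)
(h + 116)*419 = (1/261 + 116)*419 = (30277/261)*419 = 12686063/261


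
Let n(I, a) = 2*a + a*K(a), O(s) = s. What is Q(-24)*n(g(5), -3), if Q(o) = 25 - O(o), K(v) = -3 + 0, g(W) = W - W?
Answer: 147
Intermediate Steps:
g(W) = 0
K(v) = -3
Q(o) = 25 - o
n(I, a) = -a (n(I, a) = 2*a + a*(-3) = 2*a - 3*a = -a)
Q(-24)*n(g(5), -3) = (25 - 1*(-24))*(-1*(-3)) = (25 + 24)*3 = 49*3 = 147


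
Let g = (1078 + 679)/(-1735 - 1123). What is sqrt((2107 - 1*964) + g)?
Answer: sqrt(9331189946)/2858 ≈ 33.799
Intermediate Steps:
g = -1757/2858 (g = 1757/(-2858) = 1757*(-1/2858) = -1757/2858 ≈ -0.61477)
sqrt((2107 - 1*964) + g) = sqrt((2107 - 1*964) - 1757/2858) = sqrt((2107 - 964) - 1757/2858) = sqrt(1143 - 1757/2858) = sqrt(3264937/2858) = sqrt(9331189946)/2858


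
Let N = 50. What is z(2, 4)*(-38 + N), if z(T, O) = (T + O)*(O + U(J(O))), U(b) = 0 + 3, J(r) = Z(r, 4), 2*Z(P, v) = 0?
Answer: 504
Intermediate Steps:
Z(P, v) = 0 (Z(P, v) = (½)*0 = 0)
J(r) = 0
U(b) = 3
z(T, O) = (3 + O)*(O + T) (z(T, O) = (T + O)*(O + 3) = (O + T)*(3 + O) = (3 + O)*(O + T))
z(2, 4)*(-38 + N) = (4² + 3*4 + 3*2 + 4*2)*(-38 + 50) = (16 + 12 + 6 + 8)*12 = 42*12 = 504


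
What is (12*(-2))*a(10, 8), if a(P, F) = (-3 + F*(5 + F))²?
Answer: -244824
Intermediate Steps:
(12*(-2))*a(10, 8) = (12*(-2))*(-3 + 8² + 5*8)² = -24*(-3 + 64 + 40)² = -24*101² = -24*10201 = -244824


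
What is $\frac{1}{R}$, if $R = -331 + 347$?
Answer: $\frac{1}{16} \approx 0.0625$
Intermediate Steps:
$R = 16$
$\frac{1}{R} = \frac{1}{16}$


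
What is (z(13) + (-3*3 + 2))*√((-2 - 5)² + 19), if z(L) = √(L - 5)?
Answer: -14*√17 + 4*√34 ≈ -34.400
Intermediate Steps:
z(L) = √(-5 + L)
(z(13) + (-3*3 + 2))*√((-2 - 5)² + 19) = (√(-5 + 13) + (-3*3 + 2))*√((-2 - 5)² + 19) = (√8 + (-9 + 2))*√((-7)² + 19) = (2*√2 - 7)*√(49 + 19) = (-7 + 2*√2)*√68 = (-7 + 2*√2)*(2*√17) = 2*√17*(-7 + 2*√2)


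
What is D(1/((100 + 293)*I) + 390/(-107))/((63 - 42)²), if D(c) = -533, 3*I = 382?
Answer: -533/441 ≈ -1.2086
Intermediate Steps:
I = 382/3 (I = (⅓)*382 = 382/3 ≈ 127.33)
D(1/((100 + 293)*I) + 390/(-107))/((63 - 42)²) = -533/(63 - 42)² = -533/(21²) = -533/441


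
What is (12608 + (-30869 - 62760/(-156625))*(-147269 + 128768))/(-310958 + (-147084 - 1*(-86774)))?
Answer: -2555728722139/1661424300 ≈ -1538.3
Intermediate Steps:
(12608 + (-30869 - 62760/(-156625))*(-147269 + 128768))/(-310958 + (-147084 - 1*(-86774))) = (12608 + (-30869 - 62760*(-1/156625))*(-18501))/(-310958 + (-147084 + 86774)) = (12608 + (-30869 + 12552/31325)*(-18501))/(-310958 - 60310) = (12608 - 966958873/31325*(-18501))/(-371268) = (12608 + 2555672301339/4475)*(-1/371268) = (2555728722139/4475)*(-1/371268) = -2555728722139/1661424300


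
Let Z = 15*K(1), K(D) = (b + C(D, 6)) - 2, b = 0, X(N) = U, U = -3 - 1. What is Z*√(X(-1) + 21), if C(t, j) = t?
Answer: -15*√17 ≈ -61.847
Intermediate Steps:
U = -4
X(N) = -4
K(D) = -2 + D (K(D) = (0 + D) - 2 = D - 2 = -2 + D)
Z = -15 (Z = 15*(-2 + 1) = 15*(-1) = -15)
Z*√(X(-1) + 21) = -15*√(-4 + 21) = -15*√17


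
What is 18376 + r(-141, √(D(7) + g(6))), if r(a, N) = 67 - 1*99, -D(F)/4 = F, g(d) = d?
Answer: 18344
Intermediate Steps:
D(F) = -4*F
r(a, N) = -32 (r(a, N) = 67 - 99 = -32)
18376 + r(-141, √(D(7) + g(6))) = 18376 - 32 = 18344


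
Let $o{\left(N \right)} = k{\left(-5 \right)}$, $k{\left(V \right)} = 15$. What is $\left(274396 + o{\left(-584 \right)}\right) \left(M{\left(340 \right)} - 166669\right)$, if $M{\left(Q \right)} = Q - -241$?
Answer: $-45576374168$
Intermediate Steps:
$o{\left(N \right)} = 15$
$M{\left(Q \right)} = 241 + Q$ ($M{\left(Q \right)} = Q + 241 = 241 + Q$)
$\left(274396 + o{\left(-584 \right)}\right) \left(M{\left(340 \right)} - 166669\right) = \left(274396 + 15\right) \left(\left(241 + 340\right) - 166669\right) = 274411 \left(581 - 166669\right) = 274411 \left(-166088\right) = -45576374168$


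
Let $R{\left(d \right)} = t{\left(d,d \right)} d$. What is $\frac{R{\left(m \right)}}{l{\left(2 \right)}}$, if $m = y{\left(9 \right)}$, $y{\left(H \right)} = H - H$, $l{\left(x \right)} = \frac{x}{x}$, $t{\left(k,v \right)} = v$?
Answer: $0$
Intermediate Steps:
$l{\left(x \right)} = 1$
$y{\left(H \right)} = 0$
$m = 0$
$R{\left(d \right)} = d^{2}$ ($R{\left(d \right)} = d d = d^{2}$)
$\frac{R{\left(m \right)}}{l{\left(2 \right)}} = \frac{0^{2}}{1} = 0 \cdot 1 = 0$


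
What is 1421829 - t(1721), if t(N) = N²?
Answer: -1540012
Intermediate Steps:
1421829 - t(1721) = 1421829 - 1*1721² = 1421829 - 1*2961841 = 1421829 - 2961841 = -1540012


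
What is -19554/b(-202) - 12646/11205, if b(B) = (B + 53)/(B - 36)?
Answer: -52148295914/1669545 ≈ -31235.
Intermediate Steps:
b(B) = (53 + B)/(-36 + B)
-19554/b(-202) - 12646/11205 = -19554*(-36 - 202)/(53 - 202) - 12646/11205 = -19554/(-149/(-238)) - 12646*1/11205 = -19554/((-1/238*(-149))) - 12646/11205 = -19554/149/238 - 12646/11205 = -19554*238/149 - 12646/11205 = -4653852/149 - 12646/11205 = -52148295914/1669545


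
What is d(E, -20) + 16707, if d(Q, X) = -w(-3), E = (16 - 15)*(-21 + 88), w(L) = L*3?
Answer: 16716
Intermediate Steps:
w(L) = 3*L
E = 67 (E = 1*67 = 67)
d(Q, X) = 9 (d(Q, X) = -3*(-3) = -1*(-9) = 9)
d(E, -20) + 16707 = 9 + 16707 = 16716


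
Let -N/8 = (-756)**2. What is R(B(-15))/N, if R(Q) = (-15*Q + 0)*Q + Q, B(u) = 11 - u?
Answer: 5057/2286144 ≈ 0.0022120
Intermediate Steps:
R(Q) = Q - 15*Q**2 (R(Q) = (-15*Q)*Q + Q = -15*Q**2 + Q = Q - 15*Q**2)
N = -4572288 (N = -8*(-756)**2 = -8*571536 = -4572288)
R(B(-15))/N = ((11 - 1*(-15))*(1 - 15*(11 - 1*(-15))))/(-4572288) = ((11 + 15)*(1 - 15*(11 + 15)))*(-1/4572288) = (26*(1 - 15*26))*(-1/4572288) = (26*(1 - 390))*(-1/4572288) = (26*(-389))*(-1/4572288) = -10114*(-1/4572288) = 5057/2286144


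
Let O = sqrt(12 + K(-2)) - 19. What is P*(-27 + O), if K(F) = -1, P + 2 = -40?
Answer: 1932 - 42*sqrt(11) ≈ 1792.7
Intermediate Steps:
P = -42 (P = -2 - 40 = -42)
O = -19 + sqrt(11) (O = sqrt(12 - 1) - 19 = sqrt(11) - 19 = -19 + sqrt(11) ≈ -15.683)
P*(-27 + O) = -42*(-27 + (-19 + sqrt(11))) = -42*(-46 + sqrt(11)) = 1932 - 42*sqrt(11)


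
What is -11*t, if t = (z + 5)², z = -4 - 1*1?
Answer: 0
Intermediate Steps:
z = -5 (z = -4 - 1 = -5)
t = 0 (t = (-5 + 5)² = 0² = 0)
-11*t = -11*0 = 0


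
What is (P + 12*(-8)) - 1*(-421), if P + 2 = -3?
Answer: 320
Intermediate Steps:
P = -5 (P = -2 - 3 = -5)
(P + 12*(-8)) - 1*(-421) = (-5 + 12*(-8)) - 1*(-421) = (-5 - 96) + 421 = -101 + 421 = 320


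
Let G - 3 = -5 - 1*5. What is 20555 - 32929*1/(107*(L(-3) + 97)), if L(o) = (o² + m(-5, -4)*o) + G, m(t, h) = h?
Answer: 244098806/11877 ≈ 20552.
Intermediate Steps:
G = -7 (G = 3 + (-5 - 1*5) = 3 + (-5 - 5) = 3 - 10 = -7)
L(o) = -7 + o² - 4*o (L(o) = (o² - 4*o) - 7 = -7 + o² - 4*o)
20555 - 32929*1/(107*(L(-3) + 97)) = 20555 - 32929*1/(107*((-7 + (-3)² - 4*(-3)) + 97)) = 20555 - 32929*1/(107*((-7 + 9 + 12) + 97)) = 20555 - 32929*1/(107*(14 + 97)) = 20555 - 32929/(107*111) = 20555 - 32929/11877 = 244098806/11877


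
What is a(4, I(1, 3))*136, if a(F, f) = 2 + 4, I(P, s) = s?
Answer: 816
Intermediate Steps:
a(F, f) = 6
a(4, I(1, 3))*136 = 6*136 = 816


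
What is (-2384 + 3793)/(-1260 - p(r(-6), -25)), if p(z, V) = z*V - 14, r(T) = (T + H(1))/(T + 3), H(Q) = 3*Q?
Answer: -1409/1221 ≈ -1.1540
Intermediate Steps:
r(T) = 1 (r(T) = (T + 3*1)/(T + 3) = (T + 3)/(3 + T) = (3 + T)/(3 + T) = 1)
p(z, V) = -14 + V*z (p(z, V) = V*z - 14 = -14 + V*z)
(-2384 + 3793)/(-1260 - p(r(-6), -25)) = (-2384 + 3793)/(-1260 - (-14 - 25*1)) = 1409/(-1260 - (-14 - 25)) = 1409/(-1260 - 1*(-39)) = 1409/(-1260 + 39) = 1409/(-1221) = 1409*(-1/1221) = -1409/1221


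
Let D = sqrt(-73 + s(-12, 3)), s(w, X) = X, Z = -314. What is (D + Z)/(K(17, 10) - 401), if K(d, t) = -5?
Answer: 157/203 - I*sqrt(70)/406 ≈ 0.7734 - 0.020607*I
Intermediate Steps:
D = I*sqrt(70) (D = sqrt(-73 + 3) = sqrt(-70) = I*sqrt(70) ≈ 8.3666*I)
(D + Z)/(K(17, 10) - 401) = (I*sqrt(70) - 314)/(-5 - 401) = (-314 + I*sqrt(70))/(-406) = (-314 + I*sqrt(70))*(-1/406) = 157/203 - I*sqrt(70)/406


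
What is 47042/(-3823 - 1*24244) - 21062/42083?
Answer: -2570815640/1181143561 ≈ -2.1765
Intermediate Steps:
47042/(-3823 - 1*24244) - 21062/42083 = 47042/(-3823 - 24244) - 21062*1/42083 = 47042/(-28067) - 21062/42083 = 47042*(-1/28067) - 21062/42083 = -47042/28067 - 21062/42083 = -2570815640/1181143561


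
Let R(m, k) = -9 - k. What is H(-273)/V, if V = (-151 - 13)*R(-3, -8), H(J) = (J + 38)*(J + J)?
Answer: 64155/82 ≈ 782.38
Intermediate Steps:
H(J) = 2*J*(38 + J) (H(J) = (38 + J)*(2*J) = 2*J*(38 + J))
V = 164 (V = (-151 - 13)*(-9 - 1*(-8)) = -164*(-9 + 8) = -164*(-1) = 164)
H(-273)/V = (2*(-273)*(38 - 273))/164 = (2*(-273)*(-235))*(1/164) = 128310*(1/164) = 64155/82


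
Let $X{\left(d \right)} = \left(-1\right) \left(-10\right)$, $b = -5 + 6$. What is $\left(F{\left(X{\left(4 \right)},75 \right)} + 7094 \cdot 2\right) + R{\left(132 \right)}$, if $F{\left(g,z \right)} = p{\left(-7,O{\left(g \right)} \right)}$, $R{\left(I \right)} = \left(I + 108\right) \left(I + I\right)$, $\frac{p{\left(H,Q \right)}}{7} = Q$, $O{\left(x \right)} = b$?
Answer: $77555$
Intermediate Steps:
$b = 1$
$O{\left(x \right)} = 1$
$p{\left(H,Q \right)} = 7 Q$
$R{\left(I \right)} = 2 I \left(108 + I\right)$ ($R{\left(I \right)} = \left(108 + I\right) 2 I = 2 I \left(108 + I\right)$)
$X{\left(d \right)} = 10$
$F{\left(g,z \right)} = 7$ ($F{\left(g,z \right)} = 7 \cdot 1 = 7$)
$\left(F{\left(X{\left(4 \right)},75 \right)} + 7094 \cdot 2\right) + R{\left(132 \right)} = \left(7 + 7094 \cdot 2\right) + 2 \cdot 132 \left(108 + 132\right) = \left(7 + 14188\right) + 2 \cdot 132 \cdot 240 = 14195 + 63360 = 77555$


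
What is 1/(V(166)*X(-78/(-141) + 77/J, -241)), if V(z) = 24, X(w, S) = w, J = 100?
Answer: 1175/37314 ≈ 0.031489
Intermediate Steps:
1/(V(166)*X(-78/(-141) + 77/J, -241)) = 1/(24*(-78/(-141) + 77/100)) = 1/(24*(-78*(-1/141) + 77*(1/100))) = 1/(24*(26/47 + 77/100)) = 1/(24*(6219/4700)) = (1/24)*(4700/6219) = 1175/37314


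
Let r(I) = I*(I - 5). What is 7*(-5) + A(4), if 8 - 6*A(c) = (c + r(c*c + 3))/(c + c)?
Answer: -943/24 ≈ -39.292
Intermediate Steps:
r(I) = I*(-5 + I)
A(c) = 4/3 - (c + (-2 + c²)*(3 + c²))/(12*c) (A(c) = 4/3 - (c + (c*c + 3)*(-5 + (c*c + 3)))/(6*(c + c)) = 4/3 - (c + (c² + 3)*(-5 + (c² + 3)))/(6*(2*c)) = 4/3 - (c + (3 + c²)*(-5 + (3 + c²)))*1/(2*c)/6 = 4/3 - (c + (3 + c²)*(-2 + c²))*1/(2*c)/6 = 4/3 - (c + (-2 + c²)*(3 + c²))*1/(2*c)/6 = 4/3 - (c + (-2 + c²)*(3 + c²))/(12*c))
7*(-5) + A(4) = 7*(-5) + (1/12)*(6 - 1*4² - 1*4⁴ + 15*4)/4 = -35 + (1/12)*(¼)*(6 - 1*16 - 1*256 + 60) = -35 + (1/12)*(¼)*(6 - 16 - 256 + 60) = -35 + (1/12)*(¼)*(-206) = -35 - 103/24 = -943/24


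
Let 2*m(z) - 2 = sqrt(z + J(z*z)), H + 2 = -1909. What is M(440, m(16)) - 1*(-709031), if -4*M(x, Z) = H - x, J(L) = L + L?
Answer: 2838475/4 ≈ 7.0962e+5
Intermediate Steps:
H = -1911 (H = -2 - 1909 = -1911)
J(L) = 2*L
m(z) = 1 + sqrt(z + 2*z**2)/2 (m(z) = 1 + sqrt(z + 2*(z*z))/2 = 1 + sqrt(z + 2*z**2)/2)
M(x, Z) = 1911/4 + x/4 (M(x, Z) = -(-1911 - x)/4 = 1911/4 + x/4)
M(440, m(16)) - 1*(-709031) = (1911/4 + (1/4)*440) - 1*(-709031) = (1911/4 + 110) + 709031 = 2351/4 + 709031 = 2838475/4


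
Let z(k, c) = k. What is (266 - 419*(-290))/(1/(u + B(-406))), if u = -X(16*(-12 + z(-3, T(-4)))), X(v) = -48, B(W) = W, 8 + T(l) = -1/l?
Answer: -43595808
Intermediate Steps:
T(l) = -8 - 1/l
u = 48 (u = -1*(-48) = 48)
(266 - 419*(-290))/(1/(u + B(-406))) = (266 - 419*(-290))/(1/(48 - 406)) = (266 + 121510)/(1/(-358)) = 121776/(-1/358) = 121776*(-358) = -43595808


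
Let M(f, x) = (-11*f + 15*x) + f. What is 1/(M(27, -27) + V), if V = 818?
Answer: 1/143 ≈ 0.0069930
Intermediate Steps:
M(f, x) = -10*f + 15*x
1/(M(27, -27) + V) = 1/((-10*27 + 15*(-27)) + 818) = 1/((-270 - 405) + 818) = 1/(-675 + 818) = 1/143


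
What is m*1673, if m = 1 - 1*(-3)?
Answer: 6692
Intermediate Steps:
m = 4 (m = 1 + 3 = 4)
m*1673 = 4*1673 = 6692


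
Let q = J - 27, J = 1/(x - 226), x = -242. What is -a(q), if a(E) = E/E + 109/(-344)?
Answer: -235/344 ≈ -0.68314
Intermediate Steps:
J = -1/468 (J = 1/(-242 - 226) = 1/(-468) = -1/468 ≈ -0.0021368)
q = -12637/468 (q = -1/468 - 27 = -12637/468 ≈ -27.002)
a(E) = 235/344 (a(E) = 1 + 109*(-1/344) = 1 - 109/344 = 235/344)
-a(q) = -1*235/344 = -235/344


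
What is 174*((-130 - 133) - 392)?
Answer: -113970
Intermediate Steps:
174*((-130 - 133) - 392) = 174*(-263 - 392) = 174*(-655) = -113970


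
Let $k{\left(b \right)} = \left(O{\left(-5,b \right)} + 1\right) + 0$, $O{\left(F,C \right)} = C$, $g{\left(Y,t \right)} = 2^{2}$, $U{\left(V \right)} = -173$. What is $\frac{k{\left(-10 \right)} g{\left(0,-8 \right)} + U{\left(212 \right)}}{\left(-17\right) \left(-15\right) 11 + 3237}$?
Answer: $- \frac{11}{318} \approx -0.034591$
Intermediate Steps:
$g{\left(Y,t \right)} = 4$
$k{\left(b \right)} = 1 + b$ ($k{\left(b \right)} = \left(b + 1\right) + 0 = \left(1 + b\right) + 0 = 1 + b$)
$\frac{k{\left(-10 \right)} g{\left(0,-8 \right)} + U{\left(212 \right)}}{\left(-17\right) \left(-15\right) 11 + 3237} = \frac{\left(1 - 10\right) 4 - 173}{\left(-17\right) \left(-15\right) 11 + 3237} = \frac{\left(-9\right) 4 - 173}{255 \cdot 11 + 3237} = \frac{-36 - 173}{2805 + 3237} = - \frac{209}{6042} = \left(-209\right) \frac{1}{6042} = - \frac{11}{318}$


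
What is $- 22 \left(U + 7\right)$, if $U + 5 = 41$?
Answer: $-946$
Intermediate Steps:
$U = 36$ ($U = -5 + 41 = 36$)
$- 22 \left(U + 7\right) = - 22 \left(36 + 7\right) = \left(-22\right) 43 = -946$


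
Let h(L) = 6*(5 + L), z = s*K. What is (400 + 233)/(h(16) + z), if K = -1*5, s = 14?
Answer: 633/56 ≈ 11.304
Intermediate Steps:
K = -5
z = -70 (z = 14*(-5) = -70)
h(L) = 30 + 6*L
(400 + 233)/(h(16) + z) = (400 + 233)/((30 + 6*16) - 70) = 633/((30 + 96) - 70) = 633/(126 - 70) = 633/56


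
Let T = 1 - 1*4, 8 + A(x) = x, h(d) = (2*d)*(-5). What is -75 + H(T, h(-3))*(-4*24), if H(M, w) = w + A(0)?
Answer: -2187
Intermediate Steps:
h(d) = -10*d
A(x) = -8 + x
T = -3 (T = 1 - 4 = -3)
H(M, w) = -8 + w (H(M, w) = w + (-8 + 0) = w - 8 = -8 + w)
-75 + H(T, h(-3))*(-4*24) = -75 + (-8 - 10*(-3))*(-4*24) = -75 + (-8 + 30)*(-96) = -75 + 22*(-96) = -75 - 2112 = -2187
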